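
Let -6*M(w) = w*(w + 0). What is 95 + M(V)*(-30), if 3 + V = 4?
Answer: 100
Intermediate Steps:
V = 1 (V = -3 + 4 = 1)
M(w) = -w²/6 (M(w) = -w*(w + 0)/6 = -w*w/6 = -w²/6)
95 + M(V)*(-30) = 95 - ⅙*1²*(-30) = 95 - ⅙*1*(-30) = 95 - ⅙*(-30) = 95 + 5 = 100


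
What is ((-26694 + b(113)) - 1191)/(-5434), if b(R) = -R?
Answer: 13999/2717 ≈ 5.1524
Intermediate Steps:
((-26694 + b(113)) - 1191)/(-5434) = ((-26694 - 1*113) - 1191)/(-5434) = ((-26694 - 113) - 1191)*(-1/5434) = (-26807 - 1191)*(-1/5434) = -27998*(-1/5434) = 13999/2717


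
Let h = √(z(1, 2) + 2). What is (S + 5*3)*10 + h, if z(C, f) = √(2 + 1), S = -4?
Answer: 110 + √(2 + √3) ≈ 111.93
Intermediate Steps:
z(C, f) = √3
h = √(2 + √3) (h = √(√3 + 2) = √(2 + √3) ≈ 1.9319)
(S + 5*3)*10 + h = (-4 + 5*3)*10 + √(2 + √3) = (-4 + 15)*10 + √(2 + √3) = 11*10 + √(2 + √3) = 110 + √(2 + √3)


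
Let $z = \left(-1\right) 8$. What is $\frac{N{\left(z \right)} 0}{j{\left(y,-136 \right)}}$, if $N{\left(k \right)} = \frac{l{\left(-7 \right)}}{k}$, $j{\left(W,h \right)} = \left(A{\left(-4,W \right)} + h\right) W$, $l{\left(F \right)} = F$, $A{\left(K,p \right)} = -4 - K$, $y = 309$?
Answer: $0$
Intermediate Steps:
$j{\left(W,h \right)} = W h$ ($j{\left(W,h \right)} = \left(\left(-4 - -4\right) + h\right) W = \left(\left(-4 + 4\right) + h\right) W = \left(0 + h\right) W = h W = W h$)
$z = -8$
$N{\left(k \right)} = - \frac{7}{k}$
$\frac{N{\left(z \right)} 0}{j{\left(y,-136 \right)}} = \frac{- \frac{7}{-8} \cdot 0}{309 \left(-136\right)} = \frac{\left(-7\right) \left(- \frac{1}{8}\right) 0}{-42024} = \frac{7}{8} \cdot 0 \left(- \frac{1}{42024}\right) = 0 \left(- \frac{1}{42024}\right) = 0$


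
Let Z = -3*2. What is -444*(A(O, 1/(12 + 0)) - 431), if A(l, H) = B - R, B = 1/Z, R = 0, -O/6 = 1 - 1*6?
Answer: 191438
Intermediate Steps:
Z = -6
O = 30 (O = -6*(1 - 1*6) = -6*(1 - 6) = -6*(-5) = 30)
B = -⅙ (B = 1/(-6) = -⅙ ≈ -0.16667)
A(l, H) = -⅙ (A(l, H) = -⅙ - 1*0 = -⅙ + 0 = -⅙)
-444*(A(O, 1/(12 + 0)) - 431) = -444*(-⅙ - 431) = -444*(-2587/6) = 191438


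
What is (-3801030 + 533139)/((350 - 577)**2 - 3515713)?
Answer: 1089297/1154728 ≈ 0.94334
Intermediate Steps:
(-3801030 + 533139)/((350 - 577)**2 - 3515713) = -3267891/((-227)**2 - 3515713) = -3267891/(51529 - 3515713) = -3267891/(-3464184) = -3267891*(-1/3464184) = 1089297/1154728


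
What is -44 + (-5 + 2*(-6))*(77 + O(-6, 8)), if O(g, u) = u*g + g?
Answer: -435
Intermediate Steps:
O(g, u) = g + g*u (O(g, u) = g*u + g = g + g*u)
-44 + (-5 + 2*(-6))*(77 + O(-6, 8)) = -44 + (-5 + 2*(-6))*(77 - 6*(1 + 8)) = -44 + (-5 - 12)*(77 - 6*9) = -44 - 17*(77 - 54) = -44 - 17*23 = -44 - 391 = -435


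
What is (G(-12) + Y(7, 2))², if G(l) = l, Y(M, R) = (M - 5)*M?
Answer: 4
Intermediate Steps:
Y(M, R) = M*(-5 + M) (Y(M, R) = (-5 + M)*M = M*(-5 + M))
(G(-12) + Y(7, 2))² = (-12 + 7*(-5 + 7))² = (-12 + 7*2)² = (-12 + 14)² = 2² = 4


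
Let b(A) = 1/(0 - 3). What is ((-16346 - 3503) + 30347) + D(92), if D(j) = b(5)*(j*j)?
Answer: 23030/3 ≈ 7676.7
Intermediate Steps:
b(A) = -1/3 (b(A) = 1/(-3) = -1/3)
D(j) = -j**2/3 (D(j) = -j*j/3 = -j**2/3)
((-16346 - 3503) + 30347) + D(92) = ((-16346 - 3503) + 30347) - 1/3*92**2 = (-19849 + 30347) - 1/3*8464 = 10498 - 8464/3 = 23030/3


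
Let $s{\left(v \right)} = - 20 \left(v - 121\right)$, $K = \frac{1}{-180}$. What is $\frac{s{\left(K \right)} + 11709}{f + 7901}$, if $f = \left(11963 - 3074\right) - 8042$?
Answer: $\frac{63581}{39366} \approx 1.6151$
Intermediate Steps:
$K = - \frac{1}{180} \approx -0.0055556$
$f = 847$ ($f = 8889 - 8042 = 847$)
$s{\left(v \right)} = 2420 - 20 v$ ($s{\left(v \right)} = - 20 \left(-121 + v\right) = 2420 - 20 v$)
$\frac{s{\left(K \right)} + 11709}{f + 7901} = \frac{\left(2420 - - \frac{1}{9}\right) + 11709}{847 + 7901} = \frac{\left(2420 + \frac{1}{9}\right) + 11709}{8748} = \left(\frac{21781}{9} + 11709\right) \frac{1}{8748} = \frac{127162}{9} \cdot \frac{1}{8748} = \frac{63581}{39366}$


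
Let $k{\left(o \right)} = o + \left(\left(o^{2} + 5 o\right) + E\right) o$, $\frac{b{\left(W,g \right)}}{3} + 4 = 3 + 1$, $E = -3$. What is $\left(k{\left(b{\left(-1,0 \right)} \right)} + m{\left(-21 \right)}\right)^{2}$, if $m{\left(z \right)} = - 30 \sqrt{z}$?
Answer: $-18900$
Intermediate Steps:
$b{\left(W,g \right)} = 0$ ($b{\left(W,g \right)} = -12 + 3 \left(3 + 1\right) = -12 + 3 \cdot 4 = -12 + 12 = 0$)
$k{\left(o \right)} = o + o \left(-3 + o^{2} + 5 o\right)$ ($k{\left(o \right)} = o + \left(\left(o^{2} + 5 o\right) - 3\right) o = o + \left(-3 + o^{2} + 5 o\right) o = o + o \left(-3 + o^{2} + 5 o\right)$)
$\left(k{\left(b{\left(-1,0 \right)} \right)} + m{\left(-21 \right)}\right)^{2} = \left(0 \left(-2 + 0^{2} + 5 \cdot 0\right) - 30 \sqrt{-21}\right)^{2} = \left(0 \left(-2 + 0 + 0\right) - 30 i \sqrt{21}\right)^{2} = \left(0 \left(-2\right) - 30 i \sqrt{21}\right)^{2} = \left(0 - 30 i \sqrt{21}\right)^{2} = \left(- 30 i \sqrt{21}\right)^{2} = -18900$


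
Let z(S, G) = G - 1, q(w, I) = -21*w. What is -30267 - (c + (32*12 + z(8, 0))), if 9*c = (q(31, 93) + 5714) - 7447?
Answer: -273466/9 ≈ -30385.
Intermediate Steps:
z(S, G) = -1 + G
c = -2384/9 (c = ((-21*31 + 5714) - 7447)/9 = ((-651 + 5714) - 7447)/9 = (5063 - 7447)/9 = (⅑)*(-2384) = -2384/9 ≈ -264.89)
-30267 - (c + (32*12 + z(8, 0))) = -30267 - (-2384/9 + (32*12 + (-1 + 0))) = -30267 - (-2384/9 + (384 - 1)) = -30267 - (-2384/9 + 383) = -30267 - 1*1063/9 = -30267 - 1063/9 = -273466/9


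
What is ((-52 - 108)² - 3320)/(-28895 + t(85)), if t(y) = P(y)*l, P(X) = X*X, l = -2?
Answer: -4456/8669 ≈ -0.51402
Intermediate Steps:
P(X) = X²
t(y) = -2*y² (t(y) = y²*(-2) = -2*y²)
((-52 - 108)² - 3320)/(-28895 + t(85)) = ((-52 - 108)² - 3320)/(-28895 - 2*85²) = ((-160)² - 3320)/(-28895 - 2*7225) = (25600 - 3320)/(-28895 - 14450) = 22280/(-43345) = 22280*(-1/43345) = -4456/8669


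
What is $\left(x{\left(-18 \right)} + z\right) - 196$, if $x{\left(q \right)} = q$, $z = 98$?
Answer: $-116$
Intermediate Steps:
$\left(x{\left(-18 \right)} + z\right) - 196 = \left(-18 + 98\right) - 196 = 80 - 196 = -116$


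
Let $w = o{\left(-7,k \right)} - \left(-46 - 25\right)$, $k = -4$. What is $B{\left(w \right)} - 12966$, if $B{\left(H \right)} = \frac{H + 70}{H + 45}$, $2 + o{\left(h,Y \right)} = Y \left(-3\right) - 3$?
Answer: $- \frac{1594670}{123} \approx -12965.0$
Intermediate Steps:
$o{\left(h,Y \right)} = -5 - 3 Y$ ($o{\left(h,Y \right)} = -2 + \left(Y \left(-3\right) - 3\right) = -2 - \left(3 + 3 Y\right) = -5 - 3 Y$)
$w = 78$ ($w = \left(-5 - -12\right) - \left(-46 - 25\right) = \left(-5 + 12\right) - -71 = 7 + 71 = 78$)
$B{\left(H \right)} = \frac{70 + H}{45 + H}$
$B{\left(w \right)} - 12966 = \frac{70 + 78}{45 + 78} - 12966 = \frac{1}{123} \cdot 148 - 12966 = \frac{148}{123} - 12966 = - \frac{1594670}{123}$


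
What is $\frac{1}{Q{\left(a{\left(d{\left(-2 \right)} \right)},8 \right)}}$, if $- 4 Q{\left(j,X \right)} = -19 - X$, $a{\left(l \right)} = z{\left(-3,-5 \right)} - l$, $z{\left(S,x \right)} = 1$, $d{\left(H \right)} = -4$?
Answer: $\frac{4}{27} \approx 0.14815$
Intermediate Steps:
$a{\left(l \right)} = 1 - l$
$Q{\left(j,X \right)} = \frac{19}{4} + \frac{X}{4}$ ($Q{\left(j,X \right)} = - \frac{-19 - X}{4} = \frac{19}{4} + \frac{X}{4}$)
$\frac{1}{Q{\left(a{\left(d{\left(-2 \right)} \right)},8 \right)}} = \frac{1}{\frac{19}{4} + \frac{1}{4} \cdot 8} = \frac{1}{\frac{19}{4} + 2} = \frac{1}{\frac{27}{4}} = \frac{4}{27}$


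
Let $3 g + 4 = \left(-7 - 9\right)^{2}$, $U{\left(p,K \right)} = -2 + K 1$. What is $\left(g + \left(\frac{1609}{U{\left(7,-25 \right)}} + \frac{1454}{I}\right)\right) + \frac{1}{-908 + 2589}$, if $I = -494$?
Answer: $\frac{240631733}{11210589} \approx 21.465$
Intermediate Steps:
$U{\left(p,K \right)} = -2 + K$
$g = 84$ ($g = - \frac{4}{3} + \frac{\left(-7 - 9\right)^{2}}{3} = - \frac{4}{3} + \frac{\left(-16\right)^{2}}{3} = - \frac{4}{3} + \frac{1}{3} \cdot 256 = - \frac{4}{3} + \frac{256}{3} = 84$)
$\left(g + \left(\frac{1609}{U{\left(7,-25 \right)}} + \frac{1454}{I}\right)\right) + \frac{1}{-908 + 2589} = \left(84 + \left(\frac{1609}{-2 - 25} + \frac{1454}{-494}\right)\right) + \frac{1}{-908 + 2589} = \left(84 + \left(\frac{1609}{-27} + 1454 \left(- \frac{1}{494}\right)\right)\right) + \frac{1}{1681} = \left(84 + \left(1609 \left(- \frac{1}{27}\right) - \frac{727}{247}\right)\right) + \frac{1}{1681} = \left(84 - \frac{417052}{6669}\right) + \frac{1}{1681} = \frac{143144}{6669} + \frac{1}{1681} = \frac{240631733}{11210589}$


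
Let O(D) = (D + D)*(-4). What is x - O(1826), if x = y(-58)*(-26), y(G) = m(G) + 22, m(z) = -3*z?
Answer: 9512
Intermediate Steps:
O(D) = -8*D (O(D) = (2*D)*(-4) = -8*D)
y(G) = 22 - 3*G (y(G) = -3*G + 22 = 22 - 3*G)
x = -5096 (x = (22 - 3*(-58))*(-26) = (22 + 174)*(-26) = 196*(-26) = -5096)
x - O(1826) = -5096 - (-8)*1826 = -5096 - 1*(-14608) = -5096 + 14608 = 9512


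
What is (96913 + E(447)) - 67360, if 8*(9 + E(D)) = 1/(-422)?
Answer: 99740543/3376 ≈ 29544.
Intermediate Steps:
E(D) = -30385/3376 (E(D) = -9 + (1/8)/(-422) = -9 + (1/8)*(-1/422) = -9 - 1/3376 = -30385/3376)
(96913 + E(447)) - 67360 = (96913 - 30385/3376) - 67360 = 327147903/3376 - 67360 = 99740543/3376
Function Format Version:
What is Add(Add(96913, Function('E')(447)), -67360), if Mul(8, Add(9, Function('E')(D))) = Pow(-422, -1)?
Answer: Rational(99740543, 3376) ≈ 29544.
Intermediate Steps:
Function('E')(D) = Rational(-30385, 3376) (Function('E')(D) = Add(-9, Mul(Rational(1, 8), Pow(-422, -1))) = Add(-9, Mul(Rational(1, 8), Rational(-1, 422))) = Add(-9, Rational(-1, 3376)) = Rational(-30385, 3376))
Add(Add(96913, Function('E')(447)), -67360) = Add(Add(96913, Rational(-30385, 3376)), -67360) = Add(Rational(327147903, 3376), -67360) = Rational(99740543, 3376)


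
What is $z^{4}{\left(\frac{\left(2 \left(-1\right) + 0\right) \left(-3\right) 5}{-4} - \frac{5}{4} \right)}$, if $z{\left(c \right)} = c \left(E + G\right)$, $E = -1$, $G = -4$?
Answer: $\frac{937890625}{256} \approx 3.6636 \cdot 10^{6}$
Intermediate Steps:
$z{\left(c \right)} = - 5 c$ ($z{\left(c \right)} = c \left(-1 - 4\right) = c \left(-5\right) = - 5 c$)
$z^{4}{\left(\frac{\left(2 \left(-1\right) + 0\right) \left(-3\right) 5}{-4} - \frac{5}{4} \right)} = \left(- 5 \left(\frac{\left(2 \left(-1\right) + 0\right) \left(-3\right) 5}{-4} - \frac{5}{4}\right)\right)^{4} = \left(- 5 \left(\left(-2 + 0\right) \left(-3\right) 5 \left(- \frac{1}{4}\right) - \frac{5}{4}\right)\right)^{4} = \left(- 5 \left(\left(-2\right) \left(-3\right) 5 \left(- \frac{1}{4}\right) - \frac{5}{4}\right)\right)^{4} = \left(- 5 \left(6 \cdot 5 \left(- \frac{1}{4}\right) - \frac{5}{4}\right)\right)^{4} = \left(- 5 \left(30 \left(- \frac{1}{4}\right) - \frac{5}{4}\right)\right)^{4} = \left(- 5 \left(- \frac{15}{2} - \frac{5}{4}\right)\right)^{4} = \left(\left(-5\right) \left(- \frac{35}{4}\right)\right)^{4} = \left(\frac{175}{4}\right)^{4} = \frac{937890625}{256}$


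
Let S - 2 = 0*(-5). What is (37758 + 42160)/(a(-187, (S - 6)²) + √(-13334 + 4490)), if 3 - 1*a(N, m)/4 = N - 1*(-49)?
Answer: 3756146/27245 - 39959*I*√2211/81735 ≈ 137.87 - 22.988*I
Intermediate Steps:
S = 2 (S = 2 + 0*(-5) = 2 + 0 = 2)
a(N, m) = -184 - 4*N (a(N, m) = 12 - 4*(N - 1*(-49)) = 12 - 4*(N + 49) = 12 - 4*(49 + N) = 12 + (-196 - 4*N) = -184 - 4*N)
(37758 + 42160)/(a(-187, (S - 6)²) + √(-13334 + 4490)) = (37758 + 42160)/((-184 - 4*(-187)) + √(-13334 + 4490)) = 79918/((-184 + 748) + √(-8844)) = 79918/(564 + 2*I*√2211)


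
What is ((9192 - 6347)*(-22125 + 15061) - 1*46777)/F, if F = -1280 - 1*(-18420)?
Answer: -20143857/17140 ≈ -1175.3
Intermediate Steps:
F = 17140 (F = -1280 + 18420 = 17140)
((9192 - 6347)*(-22125 + 15061) - 1*46777)/F = ((9192 - 6347)*(-22125 + 15061) - 1*46777)/17140 = (2845*(-7064) - 46777)*(1/17140) = (-20097080 - 46777)*(1/17140) = -20143857*1/17140 = -20143857/17140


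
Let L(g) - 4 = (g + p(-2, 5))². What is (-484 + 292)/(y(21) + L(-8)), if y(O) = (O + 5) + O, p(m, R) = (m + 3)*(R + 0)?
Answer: -16/5 ≈ -3.2000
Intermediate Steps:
p(m, R) = R*(3 + m) (p(m, R) = (3 + m)*R = R*(3 + m))
L(g) = 4 + (5 + g)² (L(g) = 4 + (g + 5*(3 - 2))² = 4 + (g + 5*1)² = 4 + (g + 5)² = 4 + (5 + g)²)
y(O) = 5 + 2*O (y(O) = (5 + O) + O = 5 + 2*O)
(-484 + 292)/(y(21) + L(-8)) = (-484 + 292)/((5 + 2*21) + (4 + (5 - 8)²)) = -192/((5 + 42) + (4 + (-3)²)) = -192/(47 + (4 + 9)) = -192/(47 + 13) = -192/60 = -192*1/60 = -16/5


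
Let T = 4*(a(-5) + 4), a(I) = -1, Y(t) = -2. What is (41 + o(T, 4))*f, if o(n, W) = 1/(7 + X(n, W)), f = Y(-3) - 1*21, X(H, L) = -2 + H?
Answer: -16054/17 ≈ -944.35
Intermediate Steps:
T = 12 (T = 4*(-1 + 4) = 4*3 = 12)
f = -23 (f = -2 - 1*21 = -2 - 21 = -23)
o(n, W) = 1/(5 + n) (o(n, W) = 1/(7 + (-2 + n)) = 1/(5 + n))
(41 + o(T, 4))*f = (41 + 1/(5 + 12))*(-23) = (41 + 1/17)*(-23) = (698/17)*(-23) = -16054/17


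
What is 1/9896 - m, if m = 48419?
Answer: -479154423/9896 ≈ -48419.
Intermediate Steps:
1/9896 - m = 1/9896 - 1*48419 = 1/9896 - 48419 = -479154423/9896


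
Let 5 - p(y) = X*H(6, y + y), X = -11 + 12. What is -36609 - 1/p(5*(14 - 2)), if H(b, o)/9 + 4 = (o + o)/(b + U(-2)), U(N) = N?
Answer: -18267890/499 ≈ -36609.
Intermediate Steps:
X = 1
H(b, o) = -36 + 18*o/(-2 + b) (H(b, o) = -36 + 9*((o + o)/(b - 2)) = -36 + 9*((2*o)/(-2 + b)) = -36 + 9*(2*o/(-2 + b)) = -36 + 18*o/(-2 + b))
p(y) = 41 - 9*y (p(y) = 5 - 18*(4 + (y + y) - 2*6)/(-2 + 6) = 5 - 18*(4 + 2*y - 12)/4 = 5 - 18*(1/4)*(-8 + 2*y) = 5 - (-36 + 9*y) = 5 + (36 - 9*y) = 41 - 9*y)
-36609 - 1/p(5*(14 - 2)) = -36609 - 1/(41 - 45*(14 - 2)) = -36609 - 1/(41 - 45*12) = -36609 - 1/(41 - 9*60) = -36609 - 1/(41 - 540) = -36609 - 1/(-499) = -36609 - 1*(-1/499) = -36609 + 1/499 = -18267890/499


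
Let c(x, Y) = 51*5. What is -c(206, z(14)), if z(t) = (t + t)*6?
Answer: -255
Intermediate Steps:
z(t) = 12*t (z(t) = (2*t)*6 = 12*t)
c(x, Y) = 255
-c(206, z(14)) = -1*255 = -255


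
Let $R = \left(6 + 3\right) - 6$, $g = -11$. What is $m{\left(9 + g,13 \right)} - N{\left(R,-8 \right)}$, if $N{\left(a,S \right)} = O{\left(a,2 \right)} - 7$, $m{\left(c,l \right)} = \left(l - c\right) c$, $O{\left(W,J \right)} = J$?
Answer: $-25$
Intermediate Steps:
$m{\left(c,l \right)} = c \left(l - c\right)$
$R = 3$ ($R = 9 - 6 = 3$)
$N{\left(a,S \right)} = -5$ ($N{\left(a,S \right)} = 2 - 7 = -5$)
$m{\left(9 + g,13 \right)} - N{\left(R,-8 \right)} = \left(9 - 11\right) \left(13 - \left(9 - 11\right)\right) - -5 = - 2 \left(13 - -2\right) + 5 = - 2 \left(13 + 2\right) + 5 = \left(-2\right) 15 + 5 = -30 + 5 = -25$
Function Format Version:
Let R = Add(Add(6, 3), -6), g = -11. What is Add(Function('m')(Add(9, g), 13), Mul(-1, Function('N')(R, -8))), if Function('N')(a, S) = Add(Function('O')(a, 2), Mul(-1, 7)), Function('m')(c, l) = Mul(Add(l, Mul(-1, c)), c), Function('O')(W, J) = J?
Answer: -25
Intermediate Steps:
Function('m')(c, l) = Mul(c, Add(l, Mul(-1, c)))
R = 3 (R = Add(9, -6) = 3)
Function('N')(a, S) = -5 (Function('N')(a, S) = Add(2, Mul(-1, 7)) = Add(2, -7) = -5)
Add(Function('m')(Add(9, g), 13), Mul(-1, Function('N')(R, -8))) = Add(Mul(Add(9, -11), Add(13, Mul(-1, Add(9, -11)))), Mul(-1, -5)) = Add(Mul(-2, Add(13, Mul(-1, -2))), 5) = Add(Mul(-2, Add(13, 2)), 5) = Add(Mul(-2, 15), 5) = Add(-30, 5) = -25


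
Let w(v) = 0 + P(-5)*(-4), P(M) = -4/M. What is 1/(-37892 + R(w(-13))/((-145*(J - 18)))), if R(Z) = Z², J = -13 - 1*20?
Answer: -184875/7005283244 ≈ -2.6391e-5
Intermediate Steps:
J = -33 (J = -13 - 20 = -33)
w(v) = -16/5 (w(v) = 0 - 4/(-5)*(-4) = 0 - 4*(-⅕)*(-4) = 0 + (⅘)*(-4) = 0 - 16/5 = -16/5)
1/(-37892 + R(w(-13))/((-145*(J - 18)))) = 1/(-37892 + (-16/5)²/((-145*(-33 - 18)))) = 1/(-37892 + 256/(25*((-145*(-51))))) = 1/(-37892 + (256/25)/7395) = 1/(-37892 + (256/25)*(1/7395)) = 1/(-37892 + 256/184875) = 1/(-7005283244/184875) = -184875/7005283244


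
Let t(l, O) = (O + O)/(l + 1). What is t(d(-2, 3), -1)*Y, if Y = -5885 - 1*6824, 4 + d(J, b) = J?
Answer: -25418/5 ≈ -5083.6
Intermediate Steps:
d(J, b) = -4 + J
t(l, O) = 2*O/(1 + l) (t(l, O) = (2*O)/(1 + l) = 2*O/(1 + l))
Y = -12709 (Y = -5885 - 6824 = -12709)
t(d(-2, 3), -1)*Y = (2*(-1)/(1 + (-4 - 2)))*(-12709) = (2*(-1)/(1 - 6))*(-12709) = (2*(-1)/(-5))*(-12709) = (2*(-1)*(-⅕))*(-12709) = (⅖)*(-12709) = -25418/5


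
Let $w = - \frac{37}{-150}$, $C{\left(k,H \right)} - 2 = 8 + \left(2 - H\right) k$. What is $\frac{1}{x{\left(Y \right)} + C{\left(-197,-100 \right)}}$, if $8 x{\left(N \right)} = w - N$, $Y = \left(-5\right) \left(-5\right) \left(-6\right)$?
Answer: $- \frac{1200}{24078263} \approx -4.9837 \cdot 10^{-5}$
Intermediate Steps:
$C{\left(k,H \right)} = 10 + k \left(2 - H\right)$ ($C{\left(k,H \right)} = 2 + \left(8 + \left(2 - H\right) k\right) = 2 + \left(8 + k \left(2 - H\right)\right) = 10 + k \left(2 - H\right)$)
$w = \frac{37}{150}$ ($w = \left(-37\right) \left(- \frac{1}{150}\right) = \frac{37}{150} \approx 0.24667$)
$Y = -150$ ($Y = 25 \left(-6\right) = -150$)
$x{\left(N \right)} = \frac{37}{1200} - \frac{N}{8}$ ($x{\left(N \right)} = \frac{\frac{37}{150} - N}{8} = \frac{37}{1200} - \frac{N}{8}$)
$\frac{1}{x{\left(Y \right)} + C{\left(-197,-100 \right)}} = \frac{1}{\left(\frac{37}{1200} - - \frac{75}{4}\right) + \left(10 + 2 \left(-197\right) - \left(-100\right) \left(-197\right)\right)} = \frac{1}{\left(\frac{37}{1200} + \frac{75}{4}\right) - 20084} = \frac{1}{\frac{22537}{1200} - 20084} = \frac{1}{- \frac{24078263}{1200}} = - \frac{1200}{24078263}$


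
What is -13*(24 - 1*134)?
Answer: 1430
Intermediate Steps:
-13*(24 - 1*134) = -13*(24 - 134) = -13*(-110) = 1430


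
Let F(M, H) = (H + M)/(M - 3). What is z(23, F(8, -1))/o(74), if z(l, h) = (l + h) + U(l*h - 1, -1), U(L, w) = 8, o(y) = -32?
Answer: -81/80 ≈ -1.0125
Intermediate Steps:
F(M, H) = (H + M)/(-3 + M)
z(l, h) = 8 + h + l (z(l, h) = (l + h) + 8 = (h + l) + 8 = 8 + h + l)
z(23, F(8, -1))/o(74) = (8 + (-1 + 8)/(-3 + 8) + 23)/(-32) = (8 + 7/5 + 23)*(-1/32) = (162/5)*(-1/32) = -81/80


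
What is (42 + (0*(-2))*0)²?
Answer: 1764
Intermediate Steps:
(42 + (0*(-2))*0)² = (42 + 0*0)² = (42 + 0)² = 42² = 1764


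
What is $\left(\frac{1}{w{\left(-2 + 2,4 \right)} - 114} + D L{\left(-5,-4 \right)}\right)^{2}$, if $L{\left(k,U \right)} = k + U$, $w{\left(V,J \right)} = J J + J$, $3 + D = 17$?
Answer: $\frac{140304025}{8836} \approx 15879.0$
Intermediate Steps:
$D = 14$ ($D = -3 + 17 = 14$)
$w{\left(V,J \right)} = J + J^{2}$ ($w{\left(V,J \right)} = J^{2} + J = J + J^{2}$)
$L{\left(k,U \right)} = U + k$
$\left(\frac{1}{w{\left(-2 + 2,4 \right)} - 114} + D L{\left(-5,-4 \right)}\right)^{2} = \left(\frac{1}{4 \left(1 + 4\right) - 114} + 14 \left(-4 - 5\right)\right)^{2} = \left(\frac{1}{4 \cdot 5 - 114} + 14 \left(-9\right)\right)^{2} = \left(\frac{1}{20 - 114} - 126\right)^{2} = \left(\frac{1}{-94} - 126\right)^{2} = \left(- \frac{1}{94} - 126\right)^{2} = \left(- \frac{11845}{94}\right)^{2} = \frac{140304025}{8836}$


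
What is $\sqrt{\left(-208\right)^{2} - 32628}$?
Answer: $2 \sqrt{2659} \approx 103.13$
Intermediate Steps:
$\sqrt{\left(-208\right)^{2} - 32628} = \sqrt{43264 - 32628} = \sqrt{10636} = 2 \sqrt{2659}$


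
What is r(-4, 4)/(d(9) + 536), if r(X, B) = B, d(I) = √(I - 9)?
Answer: 1/134 ≈ 0.0074627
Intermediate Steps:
d(I) = √(-9 + I)
r(-4, 4)/(d(9) + 536) = 4/(√(-9 + 9) + 536) = 4/(√0 + 536) = 4/(0 + 536) = 4/536 = (1/536)*4 = 1/134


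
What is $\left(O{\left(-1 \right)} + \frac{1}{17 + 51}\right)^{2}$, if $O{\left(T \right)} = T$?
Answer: $\frac{4489}{4624} \approx 0.9708$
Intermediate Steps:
$\left(O{\left(-1 \right)} + \frac{1}{17 + 51}\right)^{2} = \left(-1 + \frac{1}{17 + 51}\right)^{2} = \left(-1 + \frac{1}{68}\right)^{2} = \left(- \frac{67}{68}\right)^{2} = \frac{4489}{4624}$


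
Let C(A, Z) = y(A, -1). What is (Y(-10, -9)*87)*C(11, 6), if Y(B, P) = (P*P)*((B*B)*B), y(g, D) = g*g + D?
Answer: -845640000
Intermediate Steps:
y(g, D) = D + g² (y(g, D) = g² + D = D + g²)
C(A, Z) = -1 + A²
Y(B, P) = B³*P² (Y(B, P) = P²*(B²*B) = P²*B³ = B³*P²)
(Y(-10, -9)*87)*C(11, 6) = (((-10)³*(-9)²)*87)*(-1 + 11²) = (-1000*81*87)*(-1 + 121) = -81000*87*120 = -7047000*120 = -845640000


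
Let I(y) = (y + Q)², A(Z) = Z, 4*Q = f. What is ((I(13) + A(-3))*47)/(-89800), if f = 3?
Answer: -139919/1436800 ≈ -0.097382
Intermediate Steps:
Q = ¾ (Q = (¼)*3 = ¾ ≈ 0.75000)
I(y) = (¾ + y)² (I(y) = (y + ¾)² = (¾ + y)²)
((I(13) + A(-3))*47)/(-89800) = (((3 + 4*13)²/16 - 3)*47)/(-89800) = (((3 + 52)²/16 - 3)*47)*(-1/89800) = (((1/16)*55² - 3)*47)*(-1/89800) = (((1/16)*3025 - 3)*47)*(-1/89800) = ((3025/16 - 3)*47)*(-1/89800) = ((2977/16)*47)*(-1/89800) = (139919/16)*(-1/89800) = -139919/1436800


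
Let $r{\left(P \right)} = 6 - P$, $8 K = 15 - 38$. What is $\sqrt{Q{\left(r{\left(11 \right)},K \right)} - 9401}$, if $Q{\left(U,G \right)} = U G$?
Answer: $\frac{i \sqrt{150186}}{4} \approx 96.885 i$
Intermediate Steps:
$K = - \frac{23}{8}$ ($K = \frac{15 - 38}{8} = \frac{1}{8} \left(-23\right) = - \frac{23}{8} \approx -2.875$)
$Q{\left(U,G \right)} = G U$
$\sqrt{Q{\left(r{\left(11 \right)},K \right)} - 9401} = \sqrt{- \frac{23 \left(6 - 11\right)}{8} - 9401} = \sqrt{\left(- \frac{23}{8}\right) \left(-5\right) - 9401} = \sqrt{\frac{115}{8} - 9401} = \sqrt{- \frac{75093}{8}} = \frac{i \sqrt{150186}}{4}$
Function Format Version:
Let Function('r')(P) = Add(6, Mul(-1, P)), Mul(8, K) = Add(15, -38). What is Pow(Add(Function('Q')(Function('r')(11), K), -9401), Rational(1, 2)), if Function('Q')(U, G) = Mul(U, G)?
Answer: Mul(Rational(1, 4), I, Pow(150186, Rational(1, 2))) ≈ Mul(96.885, I)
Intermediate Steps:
K = Rational(-23, 8) (K = Mul(Rational(1, 8), Add(15, -38)) = Mul(Rational(1, 8), -23) = Rational(-23, 8) ≈ -2.8750)
Function('Q')(U, G) = Mul(G, U)
Pow(Add(Function('Q')(Function('r')(11), K), -9401), Rational(1, 2)) = Pow(Add(Mul(Rational(-23, 8), Add(6, Mul(-1, 11))), -9401), Rational(1, 2)) = Pow(Add(Mul(Rational(-23, 8), Add(6, -11)), -9401), Rational(1, 2)) = Pow(Add(Mul(Rational(-23, 8), -5), -9401), Rational(1, 2)) = Pow(Add(Rational(115, 8), -9401), Rational(1, 2)) = Pow(Rational(-75093, 8), Rational(1, 2)) = Mul(Rational(1, 4), I, Pow(150186, Rational(1, 2)))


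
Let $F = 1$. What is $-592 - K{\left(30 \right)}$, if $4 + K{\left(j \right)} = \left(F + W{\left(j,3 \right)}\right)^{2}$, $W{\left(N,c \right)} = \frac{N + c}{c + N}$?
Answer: $-592$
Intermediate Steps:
$W{\left(N,c \right)} = 1$ ($W{\left(N,c \right)} = \frac{N + c}{N + c} = 1$)
$K{\left(j \right)} = 0$ ($K{\left(j \right)} = -4 + \left(1 + 1\right)^{2} = -4 + 2^{2} = -4 + 4 = 0$)
$-592 - K{\left(30 \right)} = -592 - 0 = -592 + 0 = -592$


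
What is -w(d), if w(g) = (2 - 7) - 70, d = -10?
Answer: 75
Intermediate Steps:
w(g) = -75 (w(g) = -5 - 70 = -75)
-w(d) = -1*(-75) = 75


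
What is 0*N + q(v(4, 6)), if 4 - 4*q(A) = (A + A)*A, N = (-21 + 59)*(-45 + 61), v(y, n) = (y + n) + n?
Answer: -127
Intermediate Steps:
v(y, n) = y + 2*n (v(y, n) = (n + y) + n = y + 2*n)
N = 608 (N = 38*16 = 608)
q(A) = 1 - A**2/2 (q(A) = 1 - (A + A)*A/4 = 1 - 2*A*A/4 = 1 - A**2/2)
0*N + q(v(4, 6)) = 0*608 + (1 - (4 + 2*6)**2/2) = 0 + (1 - (4 + 12)**2/2) = 0 + (1 - 1/2*16**2) = 0 + (1 - 1/2*256) = 0 + (1 - 128) = 0 - 127 = -127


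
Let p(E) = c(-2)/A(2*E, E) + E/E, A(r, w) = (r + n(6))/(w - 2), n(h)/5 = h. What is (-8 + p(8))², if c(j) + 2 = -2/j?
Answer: 26896/529 ≈ 50.843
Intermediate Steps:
n(h) = 5*h
c(j) = -2 - 2/j
A(r, w) = (30 + r)/(-2 + w) (A(r, w) = (r + 5*6)/(w - 2) = (r + 30)/(-2 + w) = (30 + r)/(-2 + w))
p(E) = 1 - (-2 + E)/(30 + 2*E) (p(E) = (-2 - 2/(-2))/(((30 + 2*E)/(-2 + E))) + E/E = (-2 - 2*(-½))*((-2 + E)/(30 + 2*E)) + 1 = (-2 + 1)*((-2 + E)/(30 + 2*E)) + 1 = -(-2 + E)/(30 + 2*E) + 1 = 1 - (-2 + E)/(30 + 2*E))
(-8 + p(8))² = (-8 + (32 + 8)/(2*(15 + 8)))² = (-8 + (½)*40/23)² = (-8 + (½)*(1/23)*40)² = (-8 + 20/23)² = (-164/23)² = 26896/529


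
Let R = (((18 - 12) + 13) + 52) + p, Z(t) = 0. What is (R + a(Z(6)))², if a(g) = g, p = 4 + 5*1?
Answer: 6400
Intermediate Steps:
p = 9 (p = 4 + 5 = 9)
R = 80 (R = (((18 - 12) + 13) + 52) + 9 = ((6 + 13) + 52) + 9 = (19 + 52) + 9 = 71 + 9 = 80)
(R + a(Z(6)))² = (80 + 0)² = 80² = 6400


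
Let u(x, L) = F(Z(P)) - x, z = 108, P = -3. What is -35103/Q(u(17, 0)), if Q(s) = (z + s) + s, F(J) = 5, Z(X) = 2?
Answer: -11701/28 ≈ -417.89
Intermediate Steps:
u(x, L) = 5 - x
Q(s) = 108 + 2*s (Q(s) = (108 + s) + s = 108 + 2*s)
-35103/Q(u(17, 0)) = -35103/(108 + 2*(5 - 1*17)) = -35103/(108 + 2*(5 - 17)) = -35103/(108 + 2*(-12)) = -35103/(108 - 24) = -35103/84 = -35103*1/84 = -11701/28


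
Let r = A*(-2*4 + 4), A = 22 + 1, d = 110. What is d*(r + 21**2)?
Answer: 38390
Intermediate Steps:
A = 23
r = -92 (r = 23*(-2*4 + 4) = 23*(-8 + 4) = 23*(-4) = -92)
d*(r + 21**2) = 110*(-92 + 21**2) = 110*(-92 + 441) = 110*349 = 38390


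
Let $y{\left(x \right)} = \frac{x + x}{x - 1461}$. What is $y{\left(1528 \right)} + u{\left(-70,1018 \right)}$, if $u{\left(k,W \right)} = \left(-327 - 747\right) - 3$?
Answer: $- \frac{69103}{67} \approx -1031.4$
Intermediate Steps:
$y{\left(x \right)} = \frac{2 x}{-1461 + x}$
$u{\left(k,W \right)} = -1077$ ($u{\left(k,W \right)} = -1074 - 3 = -1077$)
$y{\left(1528 \right)} + u{\left(-70,1018 \right)} = 2 \cdot 1528 \frac{1}{-1461 + 1528} - 1077 = 2 \cdot 1528 \cdot \frac{1}{67} - 1077 = \frac{3056}{67} - 1077 = - \frac{69103}{67}$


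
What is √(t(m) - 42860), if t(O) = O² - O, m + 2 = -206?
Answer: 6*√17 ≈ 24.739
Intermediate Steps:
m = -208 (m = -2 - 206 = -208)
√(t(m) - 42860) = √(-208*(-1 - 208) - 42860) = √(-208*(-209) - 42860) = √(43472 - 42860) = √612 = 6*√17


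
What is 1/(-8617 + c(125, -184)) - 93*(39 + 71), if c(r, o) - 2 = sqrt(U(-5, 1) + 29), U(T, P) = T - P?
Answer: -759252215075/74218202 - sqrt(23)/74218202 ≈ -10230.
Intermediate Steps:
c(r, o) = 2 + sqrt(23) (c(r, o) = 2 + sqrt((-5 - 1*1) + 29) = 2 + sqrt((-5 - 1) + 29) = 2 + sqrt(-6 + 29) = 2 + sqrt(23))
1/(-8617 + c(125, -184)) - 93*(39 + 71) = 1/(-8617 + (2 + sqrt(23))) - 93*(39 + 71) = 1/(-8615 + sqrt(23)) - 93*110 = 1/(-8615 + sqrt(23)) - 10230 = -10230 + 1/(-8615 + sqrt(23))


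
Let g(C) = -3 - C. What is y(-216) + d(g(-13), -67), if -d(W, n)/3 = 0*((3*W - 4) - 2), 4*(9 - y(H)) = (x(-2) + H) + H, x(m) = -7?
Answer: 475/4 ≈ 118.75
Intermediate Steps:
y(H) = 43/4 - H/2 (y(H) = 9 - ((-7 + H) + H)/4 = 9 - (-7 + 2*H)/4 = 9 + (7/4 - H/2) = 43/4 - H/2)
d(W, n) = 0 (d(W, n) = -0*((3*W - 4) - 2) = -0*((-4 + 3*W) - 2) = -0*(-6 + 3*W) = -3*0 = 0)
y(-216) + d(g(-13), -67) = (43/4 - ½*(-216)) + 0 = (43/4 + 108) + 0 = 475/4 + 0 = 475/4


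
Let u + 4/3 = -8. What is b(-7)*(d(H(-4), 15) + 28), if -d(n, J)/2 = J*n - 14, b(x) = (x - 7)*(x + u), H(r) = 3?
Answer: -23324/3 ≈ -7774.7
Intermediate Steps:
u = -28/3 (u = -4/3 - 8 = -28/3 ≈ -9.3333)
b(x) = (-7 + x)*(-28/3 + x) (b(x) = (x - 7)*(x - 28/3) = (-7 + x)*(-28/3 + x))
d(n, J) = 28 - 2*J*n (d(n, J) = -2*(J*n - 14) = -2*(-14 + J*n) = 28 - 2*J*n)
b(-7)*(d(H(-4), 15) + 28) = (196/3 + (-7)**2 - 49/3*(-7))*((28 - 2*15*3) + 28) = (196/3 + 49 + 343/3)*((28 - 90) + 28) = 686*(-62 + 28)/3 = (686/3)*(-34) = -23324/3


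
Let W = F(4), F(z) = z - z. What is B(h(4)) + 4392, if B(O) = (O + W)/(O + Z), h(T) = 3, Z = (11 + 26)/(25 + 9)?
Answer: 610590/139 ≈ 4392.7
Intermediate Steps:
Z = 37/34 ≈ 1.0882
F(z) = 0
W = 0
B(O) = O/(37/34 + O) (B(O) = (O + 0)/(O + 37/34) = O/(37/34 + O))
B(h(4)) + 4392 = 34*3/(37 + 34*3) + 4392 = 34*3/(37 + 102) + 4392 = 34*3/139 + 4392 = 34*3*(1/139) + 4392 = 102/139 + 4392 = 610590/139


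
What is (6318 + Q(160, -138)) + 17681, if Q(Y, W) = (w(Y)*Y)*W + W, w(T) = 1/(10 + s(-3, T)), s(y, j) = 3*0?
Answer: 21653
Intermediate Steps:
s(y, j) = 0
w(T) = ⅒ (w(T) = 1/(10 + 0) = 1/10 = ⅒)
Q(Y, W) = W + W*Y/10 (Q(Y, W) = (Y/10)*W + W = W*Y/10 + W = W + W*Y/10)
(6318 + Q(160, -138)) + 17681 = (6318 + (⅒)*(-138)*(10 + 160)) + 17681 = (6318 + (⅒)*(-138)*170) + 17681 = (6318 - 2346) + 17681 = 3972 + 17681 = 21653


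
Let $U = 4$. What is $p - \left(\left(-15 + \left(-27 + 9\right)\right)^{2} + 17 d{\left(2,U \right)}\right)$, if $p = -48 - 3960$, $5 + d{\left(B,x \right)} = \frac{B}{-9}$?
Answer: $- \frac{45074}{9} \approx -5008.2$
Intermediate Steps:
$d{\left(B,x \right)} = -5 - \frac{B}{9}$ ($d{\left(B,x \right)} = -5 + \frac{B}{-9} = -5 + B \left(- \frac{1}{9}\right) = -5 - \frac{B}{9}$)
$p = -4008$ ($p = -48 - 3960 = -4008$)
$p - \left(\left(-15 + \left(-27 + 9\right)\right)^{2} + 17 d{\left(2,U \right)}\right) = -4008 - \left(\left(-15 + \left(-27 + 9\right)\right)^{2} + 17 \left(-5 - \frac{2}{9}\right)\right) = -4008 - \left(\left(-15 - 18\right)^{2} + 17 \left(-5 - \frac{2}{9}\right)\right) = -4008 - \frac{9002}{9} = - \frac{45074}{9}$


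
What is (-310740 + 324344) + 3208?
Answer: 16812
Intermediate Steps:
(-310740 + 324344) + 3208 = 13604 + 3208 = 16812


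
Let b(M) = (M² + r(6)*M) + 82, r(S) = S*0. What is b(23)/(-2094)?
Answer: -611/2094 ≈ -0.29179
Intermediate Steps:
r(S) = 0
b(M) = 82 + M² (b(M) = (M² + 0*M) + 82 = (M² + 0) + 82 = M² + 82 = 82 + M²)
b(23)/(-2094) = (82 + 23²)/(-2094) = (82 + 529)*(-1/2094) = 611*(-1/2094) = -611/2094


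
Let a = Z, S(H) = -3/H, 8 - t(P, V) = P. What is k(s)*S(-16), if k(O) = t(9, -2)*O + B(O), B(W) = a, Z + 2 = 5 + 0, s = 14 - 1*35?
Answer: 9/2 ≈ 4.5000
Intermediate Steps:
t(P, V) = 8 - P
s = -21 (s = 14 - 35 = -21)
Z = 3 (Z = -2 + (5 + 0) = -2 + 5 = 3)
a = 3
B(W) = 3
k(O) = 3 - O (k(O) = (8 - 1*9)*O + 3 = (8 - 9)*O + 3 = -O + 3 = 3 - O)
k(s)*S(-16) = (3 - 1*(-21))*(-3/(-16)) = (3 + 21)*(-3*(-1/16)) = 24*(3/16) = 9/2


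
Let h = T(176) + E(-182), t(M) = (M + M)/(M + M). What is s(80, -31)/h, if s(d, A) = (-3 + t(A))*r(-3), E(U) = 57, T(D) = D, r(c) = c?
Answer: 6/233 ≈ 0.025751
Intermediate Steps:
t(M) = 1 (t(M) = (2*M)/((2*M)) = (2*M)*(1/(2*M)) = 1)
s(d, A) = 6 (s(d, A) = (-3 + 1)*(-3) = -2*(-3) = 6)
h = 233 (h = 176 + 57 = 233)
s(80, -31)/h = 6/233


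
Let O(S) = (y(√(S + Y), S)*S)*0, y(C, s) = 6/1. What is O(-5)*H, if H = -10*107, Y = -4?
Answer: 0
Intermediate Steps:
y(C, s) = 6 (y(C, s) = 6*1 = 6)
H = -1070
O(S) = 0 (O(S) = (6*S)*0 = 0)
O(-5)*H = 0*(-1070) = 0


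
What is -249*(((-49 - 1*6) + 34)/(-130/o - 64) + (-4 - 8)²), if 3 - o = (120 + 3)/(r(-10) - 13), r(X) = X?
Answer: -274405968/7639 ≈ -35922.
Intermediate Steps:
o = 192/23 (o = 3 - (120 + 3)/(-10 - 13) = 3 - 123/(-23) = 3 - 123*(-1)/23 = 3 - 1*(-123/23) = 3 + 123/23 = 192/23 ≈ 8.3478)
-249*(((-49 - 1*6) + 34)/(-130/o - 64) + (-4 - 8)²) = -249*(((-49 - 1*6) + 34)/(-130/192/23 - 64) + (-4 - 8)²) = -249*(((-49 - 6) + 34)/(-130*23/192 - 64) + (-12)²) = -249*((-55 + 34)/(-1495/96 - 64) + 144) = -249*(-21/(-7639/96) + 144) = -249*(-21*(-96/7639) + 144) = -249*(2016/7639 + 144) = -249*1102032/7639 = -274405968/7639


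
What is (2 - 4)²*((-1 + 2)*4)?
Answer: 16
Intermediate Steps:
(2 - 4)²*((-1 + 2)*4) = (-2)²*(1*4) = 4*4 = 16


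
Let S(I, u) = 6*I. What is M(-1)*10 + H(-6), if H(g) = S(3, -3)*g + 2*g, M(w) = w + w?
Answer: -140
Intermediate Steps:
M(w) = 2*w
H(g) = 20*g (H(g) = (6*3)*g + 2*g = 18*g + 2*g = 20*g)
M(-1)*10 + H(-6) = (2*(-1))*10 + 20*(-6) = -2*10 - 120 = -20 - 120 = -140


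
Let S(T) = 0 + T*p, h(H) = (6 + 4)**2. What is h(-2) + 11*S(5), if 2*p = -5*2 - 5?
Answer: -625/2 ≈ -312.50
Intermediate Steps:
p = -15/2 (p = (-5*2 - 5)/2 = (-10 - 5)/2 = (1/2)*(-15) = -15/2 ≈ -7.5000)
h(H) = 100 (h(H) = 10**2 = 100)
S(T) = -15*T/2 (S(T) = 0 + T*(-15/2) = 0 - 15*T/2 = -15*T/2)
h(-2) + 11*S(5) = 100 + 11*(-15/2*5) = 100 + 11*(-75/2) = 100 - 825/2 = -625/2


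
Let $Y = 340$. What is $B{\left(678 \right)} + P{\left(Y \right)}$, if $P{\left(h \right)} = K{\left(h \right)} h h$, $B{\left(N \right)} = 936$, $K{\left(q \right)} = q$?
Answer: $39304936$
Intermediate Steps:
$P{\left(h \right)} = h^{3}$ ($P{\left(h \right)} = h h h = h^{2} h = h^{3}$)
$B{\left(678 \right)} + P{\left(Y \right)} = 936 + 340^{3} = 936 + 39304000 = 39304936$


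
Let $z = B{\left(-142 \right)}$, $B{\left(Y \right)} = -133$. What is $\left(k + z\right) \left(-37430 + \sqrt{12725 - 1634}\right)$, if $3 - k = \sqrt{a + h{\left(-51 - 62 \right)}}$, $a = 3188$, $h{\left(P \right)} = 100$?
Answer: $2 \left(65 + \sqrt{822}\right) \left(37430 - \sqrt{11091}\right) \approx 6.9924 \cdot 10^{6}$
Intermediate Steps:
$k = 3 - 2 \sqrt{822}$ ($k = 3 - \sqrt{3188 + 100} = 3 - \sqrt{3288} = 3 - 2 \sqrt{822} \approx -54.341$)
$z = -133$
$\left(k + z\right) \left(-37430 + \sqrt{12725 - 1634}\right) = \left(\left(3 - 2 \sqrt{822}\right) - 133\right) \left(-37430 + \sqrt{12725 - 1634}\right) = \left(-130 - 2 \sqrt{822}\right) \left(-37430 + \sqrt{11091}\right) = \left(-37430 + \sqrt{11091}\right) \left(-130 - 2 \sqrt{822}\right)$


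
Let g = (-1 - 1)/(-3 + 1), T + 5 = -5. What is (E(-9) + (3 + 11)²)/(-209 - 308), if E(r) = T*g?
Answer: -186/517 ≈ -0.35977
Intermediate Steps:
T = -10 (T = -5 - 5 = -10)
g = 1 (g = -2/(-2) = -2*(-½) = 1)
E(r) = -10 (E(r) = -10*1 = -10)
(E(-9) + (3 + 11)²)/(-209 - 308) = (-10 + (3 + 11)²)/(-209 - 308) = (-10 + 14²)/(-517) = (-10 + 196)*(-1/517) = 186*(-1/517) = -186/517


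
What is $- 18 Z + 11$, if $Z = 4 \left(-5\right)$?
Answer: $371$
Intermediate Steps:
$Z = -20$
$- 18 Z + 11 = \left(-18\right) \left(-20\right) + 11 = 360 + 11 = 371$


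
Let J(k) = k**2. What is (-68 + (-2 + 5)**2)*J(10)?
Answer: -5900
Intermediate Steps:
(-68 + (-2 + 5)**2)*J(10) = (-68 + (-2 + 5)**2)*10**2 = (-68 + 3**2)*100 = (-68 + 9)*100 = -59*100 = -5900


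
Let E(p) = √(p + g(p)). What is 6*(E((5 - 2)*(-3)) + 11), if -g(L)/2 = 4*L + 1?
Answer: 66 + 6*√61 ≈ 112.86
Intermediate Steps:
g(L) = -2 - 8*L (g(L) = -2*(4*L + 1) = -2*(1 + 4*L) = -2 - 8*L)
E(p) = √(-2 - 7*p) (E(p) = √(p + (-2 - 8*p)) = √(-2 - 7*p))
6*(E((5 - 2)*(-3)) + 11) = 6*(√(-2 - 7*(5 - 2)*(-3)) + 11) = 6*(√(-2 - 21*(-3)) + 11) = 6*(√(-2 - 7*(-9)) + 11) = 6*(√(-2 + 63) + 11) = 6*(√61 + 11) = 6*(11 + √61) = 66 + 6*√61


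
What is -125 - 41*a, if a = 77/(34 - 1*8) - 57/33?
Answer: -50223/286 ≈ -175.60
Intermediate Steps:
a = 353/286 (a = 77/(34 - 8) - 57*1/33 = 77/26 - 19/11 = 353/286 ≈ 1.2343)
-125 - 41*a = -125 - 41*353/286 = -125 - 14473/286 = -50223/286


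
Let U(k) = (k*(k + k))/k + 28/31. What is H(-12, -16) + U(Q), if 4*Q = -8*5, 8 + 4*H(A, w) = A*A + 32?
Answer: 710/31 ≈ 22.903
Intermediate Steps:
H(A, w) = 6 + A²/4 (H(A, w) = -2 + (A*A + 32)/4 = -2 + (A² + 32)/4 = -2 + (32 + A²)/4 = -2 + (8 + A²/4) = 6 + A²/4)
Q = -10 (Q = (-8*5)/4 = (¼)*(-40) = -10)
U(k) = 28/31 + 2*k (U(k) = (k*(2*k))/k + 28*(1/31) = (2*k²)/k + 28/31 = 2*k + 28/31 = 28/31 + 2*k)
H(-12, -16) + U(Q) = (6 + (¼)*(-12)²) + (28/31 + 2*(-10)) = (6 + (¼)*144) + (28/31 - 20) = (6 + 36) - 592/31 = 42 - 592/31 = 710/31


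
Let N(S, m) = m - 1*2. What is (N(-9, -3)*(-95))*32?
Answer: 15200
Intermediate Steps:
N(S, m) = -2 + m (N(S, m) = m - 2 = -2 + m)
(N(-9, -3)*(-95))*32 = ((-2 - 3)*(-95))*32 = -5*(-95)*32 = 475*32 = 15200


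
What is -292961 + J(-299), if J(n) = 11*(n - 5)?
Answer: -296305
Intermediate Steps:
J(n) = -55 + 11*n (J(n) = 11*(-5 + n) = -55 + 11*n)
-292961 + J(-299) = -292961 + (-55 + 11*(-299)) = -292961 + (-55 - 3289) = -292961 - 3344 = -296305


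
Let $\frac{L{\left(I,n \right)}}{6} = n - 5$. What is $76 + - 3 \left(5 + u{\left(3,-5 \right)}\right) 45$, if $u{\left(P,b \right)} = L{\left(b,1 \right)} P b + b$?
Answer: $-48524$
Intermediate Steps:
$L{\left(I,n \right)} = -30 + 6 n$ ($L{\left(I,n \right)} = 6 \left(n - 5\right) = 6 \left(-5 + n\right) = -30 + 6 n$)
$u{\left(P,b \right)} = b - 24 P b$ ($u{\left(P,b \right)} = \left(-30 + 6 \cdot 1\right) P b + b = \left(-30 + 6\right) P b + b = - 24 P b + b = b - 24 P b$)
$76 + - 3 \left(5 + u{\left(3,-5 \right)}\right) 45 = 76 + - 3 \left(5 - 5 \left(1 - 72\right)\right) 45 = 76 + - 3 \left(5 - -355\right) 45 = 76 + - 3 \left(5 + 355\right) 45 = 76 + \left(-3\right) 360 \cdot 45 = 76 - 48600 = -48524$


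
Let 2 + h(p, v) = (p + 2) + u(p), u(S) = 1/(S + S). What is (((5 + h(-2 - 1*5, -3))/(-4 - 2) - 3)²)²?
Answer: 2472973441/49787136 ≈ 49.671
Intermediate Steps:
u(S) = 1/(2*S)
h(p, v) = p + 1/(2*p) (h(p, v) = -2 + ((p + 2) + 1/(2*p)) = -2 + ((2 + p) + 1/(2*p)) = -2 + (2 + p + 1/(2*p)) = p + 1/(2*p))
(((5 + h(-2 - 1*5, -3))/(-4 - 2) - 3)²)² = (((5 + ((-2 - 1*5) + 1/(2*(-2 - 1*5))))/(-4 - 2) - 3)²)² = (((5 + ((-2 - 5) + 1/(2*(-2 - 5))))/(-6) - 3)²)² = (((5 + (-7 + (½)/(-7)))*(-⅙) - 3)²)² = (((5 + (-7 + (½)*(-⅐)))*(-⅙) - 3)²)² = (((5 + (-7 - 1/14))*(-⅙) - 3)²)² = (((5 - 99/14)*(-⅙) - 3)²)² = ((-29/14*(-⅙) - 3)²)² = ((29/84 - 3)²)² = ((-223/84)²)² = (49729/7056)² = 2472973441/49787136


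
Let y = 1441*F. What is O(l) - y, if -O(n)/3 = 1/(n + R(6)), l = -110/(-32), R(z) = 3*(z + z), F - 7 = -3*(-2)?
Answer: -11820571/631 ≈ -18733.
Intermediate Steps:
F = 13 (F = 7 - 3*(-2) = 7 + 6 = 13)
R(z) = 6*z (R(z) = 3*(2*z) = 6*z)
y = 18733 (y = 1441*13 = 18733)
l = 55/16 (l = -110*(-1/32) = 55/16 ≈ 3.4375)
O(n) = -3/(36 + n) (O(n) = -3/(n + 6*6) = -3/(n + 36) = -3/(36 + n))
O(l) - y = -3/(36 + 55/16) - 1*18733 = -3/631/16 - 18733 = -3*16/631 - 18733 = -48/631 - 18733 = -11820571/631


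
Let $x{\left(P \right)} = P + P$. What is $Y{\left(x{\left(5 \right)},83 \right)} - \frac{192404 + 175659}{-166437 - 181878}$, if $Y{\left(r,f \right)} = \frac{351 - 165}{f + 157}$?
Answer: $\frac{5104057}{2786520} \approx 1.8317$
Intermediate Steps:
$x{\left(P \right)} = 2 P$
$Y{\left(r,f \right)} = \frac{186}{157 + f}$
$Y{\left(x{\left(5 \right)},83 \right)} - \frac{192404 + 175659}{-166437 - 181878} = \frac{186}{157 + 83} - \frac{192404 + 175659}{-166437 - 181878} = \frac{186}{240} - \frac{368063}{-348315} = 186 \cdot \frac{1}{240} - 368063 \left(- \frac{1}{348315}\right) = \frac{31}{40} - - \frac{368063}{348315} = \frac{31}{40} + \frac{368063}{348315} = \frac{5104057}{2786520}$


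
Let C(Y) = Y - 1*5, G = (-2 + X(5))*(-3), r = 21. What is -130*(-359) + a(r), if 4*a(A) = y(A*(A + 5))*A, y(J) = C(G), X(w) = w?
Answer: 93193/2 ≈ 46597.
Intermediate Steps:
G = -9 (G = (-2 + 5)*(-3) = 3*(-3) = -9)
C(Y) = -5 + Y (C(Y) = Y - 5 = -5 + Y)
y(J) = -14 (y(J) = -5 - 9 = -14)
a(A) = -7*A/2 (a(A) = (-14*A)/4 = -7*A/2)
-130*(-359) + a(r) = -130*(-359) - 7/2*21 = 46670 - 147/2 = 93193/2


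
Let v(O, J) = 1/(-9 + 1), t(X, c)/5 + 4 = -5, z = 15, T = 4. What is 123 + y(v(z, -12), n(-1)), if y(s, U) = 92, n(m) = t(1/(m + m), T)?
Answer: 215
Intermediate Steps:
t(X, c) = -45 (t(X, c) = -20 + 5*(-5) = -20 - 25 = -45)
n(m) = -45
v(O, J) = -⅛ (v(O, J) = 1/(-8) = -⅛)
123 + y(v(z, -12), n(-1)) = 123 + 92 = 215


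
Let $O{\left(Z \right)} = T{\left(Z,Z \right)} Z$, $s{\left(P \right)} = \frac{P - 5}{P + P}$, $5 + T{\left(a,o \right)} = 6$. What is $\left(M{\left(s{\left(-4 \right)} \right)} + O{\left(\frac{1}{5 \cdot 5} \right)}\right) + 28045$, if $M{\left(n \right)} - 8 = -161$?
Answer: $\frac{697301}{25} \approx 27892.0$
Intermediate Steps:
$T{\left(a,o \right)} = 1$ ($T{\left(a,o \right)} = -5 + 6 = 1$)
$s{\left(P \right)} = \frac{-5 + P}{2 P}$
$M{\left(n \right)} = -153$ ($M{\left(n \right)} = 8 - 161 = -153$)
$O{\left(Z \right)} = Z$ ($O{\left(Z \right)} = 1 Z = Z$)
$\left(M{\left(s{\left(-4 \right)} \right)} + O{\left(\frac{1}{5 \cdot 5} \right)}\right) + 28045 = \left(-153 + \frac{1}{5 \cdot 5}\right) + 28045 = \left(-153 + \frac{1}{25}\right) + 28045 = - \frac{3824}{25} + 28045 = \frac{697301}{25}$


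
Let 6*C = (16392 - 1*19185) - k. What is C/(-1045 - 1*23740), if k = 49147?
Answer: 5194/14871 ≈ 0.34927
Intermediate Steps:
C = -25970/3 (C = ((16392 - 1*19185) - 1*49147)/6 = ((16392 - 19185) - 49147)/6 = (-2793 - 49147)/6 = (⅙)*(-51940) = -25970/3 ≈ -8656.7)
C/(-1045 - 1*23740) = -25970/(3*(-1045 - 1*23740)) = -25970/(3*(-1045 - 23740)) = -25970/3/(-24785) = -25970/3*(-1/24785) = 5194/14871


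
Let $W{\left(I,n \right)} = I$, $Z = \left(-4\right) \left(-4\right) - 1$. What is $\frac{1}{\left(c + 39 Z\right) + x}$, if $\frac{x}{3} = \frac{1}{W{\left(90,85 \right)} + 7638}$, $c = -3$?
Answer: $\frac{2576}{1499233} \approx 0.0017182$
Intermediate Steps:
$Z = 15$ ($Z = 16 - 1 = 15$)
$x = \frac{1}{2576}$ ($x = \frac{3}{90 + 7638} = \frac{3}{7728} = 3 \cdot \frac{1}{7728} = \frac{1}{2576} \approx 0.0003882$)
$\frac{1}{\left(c + 39 Z\right) + x} = \frac{1}{\left(-3 + 39 \cdot 15\right) + \frac{1}{2576}} = \frac{1}{\left(-3 + 585\right) + \frac{1}{2576}} = \frac{1}{582 + \frac{1}{2576}} = \frac{1}{\frac{1499233}{2576}} = \frac{2576}{1499233}$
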